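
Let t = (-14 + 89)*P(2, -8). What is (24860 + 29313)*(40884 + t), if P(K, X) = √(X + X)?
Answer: 2214808932 + 16251900*I ≈ 2.2148e+9 + 1.6252e+7*I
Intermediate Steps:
P(K, X) = √2*√X (P(K, X) = √(2*X) = √2*√X)
t = 300*I (t = (-14 + 89)*(√2*√(-8)) = 75*(√2*(2*I*√2)) = 75*(4*I) = 300*I ≈ 300.0*I)
(24860 + 29313)*(40884 + t) = (24860 + 29313)*(40884 + 300*I) = 54173*(40884 + 300*I) = 2214808932 + 16251900*I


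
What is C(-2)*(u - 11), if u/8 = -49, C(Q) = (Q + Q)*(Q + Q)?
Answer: -6448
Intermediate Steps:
C(Q) = 4*Q**2 (C(Q) = (2*Q)*(2*Q) = 4*Q**2)
u = -392 (u = 8*(-49) = -392)
C(-2)*(u - 11) = (4*(-2)**2)*(-392 - 11) = (4*4)*(-403) = 16*(-403) = -6448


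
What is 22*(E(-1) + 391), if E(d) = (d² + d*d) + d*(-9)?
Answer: 8844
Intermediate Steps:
E(d) = -9*d + 2*d² (E(d) = (d² + d²) - 9*d = 2*d² - 9*d = -9*d + 2*d²)
22*(E(-1) + 391) = 22*(-(-9 + 2*(-1)) + 391) = 22*(-(-9 - 2) + 391) = 22*(-1*(-11) + 391) = 22*(11 + 391) = 22*402 = 8844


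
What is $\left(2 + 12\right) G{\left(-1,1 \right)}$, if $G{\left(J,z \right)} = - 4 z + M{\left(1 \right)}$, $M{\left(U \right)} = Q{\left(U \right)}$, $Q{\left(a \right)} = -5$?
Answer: $-126$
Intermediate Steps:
$M{\left(U \right)} = -5$
$G{\left(J,z \right)} = -5 - 4 z$ ($G{\left(J,z \right)} = - 4 z - 5 = -5 - 4 z$)
$\left(2 + 12\right) G{\left(-1,1 \right)} = \left(2 + 12\right) \left(-5 - 4\right) = 14 \left(-5 - 4\right) = 14 \left(-9\right) = -126$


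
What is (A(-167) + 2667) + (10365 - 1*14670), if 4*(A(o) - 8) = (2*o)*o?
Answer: 24629/2 ≈ 12315.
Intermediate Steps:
A(o) = 8 + o**2/2 (A(o) = 8 + ((2*o)*o)/4 = 8 + (2*o**2)/4 = 8 + o**2/2)
(A(-167) + 2667) + (10365 - 1*14670) = ((8 + (1/2)*(-167)**2) + 2667) + (10365 - 1*14670) = ((8 + (1/2)*27889) + 2667) + (10365 - 14670) = ((8 + 27889/2) + 2667) - 4305 = (27905/2 + 2667) - 4305 = 33239/2 - 4305 = 24629/2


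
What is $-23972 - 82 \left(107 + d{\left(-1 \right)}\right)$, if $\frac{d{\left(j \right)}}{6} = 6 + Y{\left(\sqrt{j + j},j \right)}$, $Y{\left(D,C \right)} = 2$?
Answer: $-36682$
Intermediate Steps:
$d{\left(j \right)} = 48$ ($d{\left(j \right)} = 6 \left(6 + 2\right) = 6 \cdot 8 = 48$)
$-23972 - 82 \left(107 + d{\left(-1 \right)}\right) = -23972 - 82 \left(107 + 48\right) = -23972 - 82 \cdot 155 = -23972 - 12710 = -36682$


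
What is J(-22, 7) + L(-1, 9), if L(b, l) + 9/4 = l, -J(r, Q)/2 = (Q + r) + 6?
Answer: 99/4 ≈ 24.750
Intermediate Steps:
J(r, Q) = -12 - 2*Q - 2*r (J(r, Q) = -2*((Q + r) + 6) = -2*(6 + Q + r) = -12 - 2*Q - 2*r)
L(b, l) = -9/4 + l
J(-22, 7) + L(-1, 9) = (-12 - 2*7 - 2*(-22)) + (-9/4 + 9) = (-12 - 14 + 44) + 27/4 = 18 + 27/4 = 99/4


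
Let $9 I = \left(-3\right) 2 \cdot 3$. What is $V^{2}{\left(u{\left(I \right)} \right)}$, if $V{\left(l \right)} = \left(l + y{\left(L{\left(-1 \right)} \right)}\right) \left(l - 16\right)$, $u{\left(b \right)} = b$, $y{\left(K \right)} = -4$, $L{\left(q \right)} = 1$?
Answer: $11664$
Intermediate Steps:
$I = -2$ ($I = \frac{\left(-3\right) 2 \cdot 3}{9} = \frac{\left(-6\right) 3}{9} = \frac{1}{9} \left(-18\right) = -2$)
$V{\left(l \right)} = \left(-16 + l\right) \left(-4 + l\right)$ ($V{\left(l \right)} = \left(l - 4\right) \left(l - 16\right) = \left(-4 + l\right) \left(-16 + l\right) = \left(-16 + l\right) \left(-4 + l\right)$)
$V^{2}{\left(u{\left(I \right)} \right)} = \left(64 + \left(-2\right)^{2} - -40\right)^{2} = \left(64 + 4 + 40\right)^{2} = 108^{2} = 11664$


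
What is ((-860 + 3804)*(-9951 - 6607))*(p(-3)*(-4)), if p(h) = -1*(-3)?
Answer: 584961024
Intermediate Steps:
p(h) = 3
((-860 + 3804)*(-9951 - 6607))*(p(-3)*(-4)) = ((-860 + 3804)*(-9951 - 6607))*(3*(-4)) = (2944*(-16558))*(-12) = -48746752*(-12) = 584961024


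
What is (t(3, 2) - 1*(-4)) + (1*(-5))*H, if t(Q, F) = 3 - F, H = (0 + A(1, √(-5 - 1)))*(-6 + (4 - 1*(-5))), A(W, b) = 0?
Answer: 5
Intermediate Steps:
H = 0 (H = (0 + 0)*(-6 + (4 - 1*(-5))) = 0*(-6 + (4 + 5)) = 0*(-6 + 9) = 0*3 = 0)
(t(3, 2) - 1*(-4)) + (1*(-5))*H = ((3 - 1*2) - 1*(-4)) + (1*(-5))*0 = ((3 - 2) + 4) - 5*0 = (1 + 4) + 0 = 5 + 0 = 5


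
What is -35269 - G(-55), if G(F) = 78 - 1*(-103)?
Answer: -35450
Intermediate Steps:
G(F) = 181 (G(F) = 78 + 103 = 181)
-35269 - G(-55) = -35269 - 1*181 = -35269 - 181 = -35450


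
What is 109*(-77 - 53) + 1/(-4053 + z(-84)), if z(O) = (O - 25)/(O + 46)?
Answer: -2180833888/153905 ≈ -14170.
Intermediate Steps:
z(O) = (-25 + O)/(46 + O)
109*(-77 - 53) + 1/(-4053 + z(-84)) = 109*(-77 - 53) + 1/(-4053 + (-25 - 84)/(46 - 84)) = 109*(-130) + 1/(-4053 - 109/(-38)) = -14170 + 1/(-4053 - 1/38*(-109)) = -14170 + 1/(-4053 + 109/38) = -14170 + 1/(-153905/38) = -14170 - 38/153905 = -2180833888/153905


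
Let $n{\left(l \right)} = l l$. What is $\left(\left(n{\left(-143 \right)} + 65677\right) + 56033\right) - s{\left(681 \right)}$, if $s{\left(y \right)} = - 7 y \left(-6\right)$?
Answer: $113557$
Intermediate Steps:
$n{\left(l \right)} = l^{2}$
$s{\left(y \right)} = 42 y$
$\left(\left(n{\left(-143 \right)} + 65677\right) + 56033\right) - s{\left(681 \right)} = \left(\left(\left(-143\right)^{2} + 65677\right) + 56033\right) - 42 \cdot 681 = \left(\left(20449 + 65677\right) + 56033\right) - 28602 = \left(86126 + 56033\right) - 28602 = 142159 - 28602 = 113557$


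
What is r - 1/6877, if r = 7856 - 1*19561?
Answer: -80495286/6877 ≈ -11705.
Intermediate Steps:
r = -11705 (r = 7856 - 19561 = -11705)
r - 1/6877 = -11705 - 1/6877 = -80495286/6877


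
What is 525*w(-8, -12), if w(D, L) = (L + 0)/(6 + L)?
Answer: 1050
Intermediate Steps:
w(D, L) = L/(6 + L)
525*w(-8, -12) = 525*(-12/(6 - 12)) = 525*(-12/(-6)) = 525*(-12*(-1/6)) = 525*2 = 1050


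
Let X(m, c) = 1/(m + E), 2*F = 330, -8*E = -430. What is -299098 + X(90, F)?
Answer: -171981346/575 ≈ -2.9910e+5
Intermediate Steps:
E = 215/4 (E = -⅛*(-430) = 215/4 ≈ 53.750)
F = 165 (F = (½)*330 = 165)
X(m, c) = 1/(215/4 + m) (X(m, c) = 1/(m + 215/4) = 1/(215/4 + m))
-299098 + X(90, F) = -299098 + 4/(215 + 4*90) = -299098 + 4/(215 + 360) = -299098 + 4/575 = -171981346/575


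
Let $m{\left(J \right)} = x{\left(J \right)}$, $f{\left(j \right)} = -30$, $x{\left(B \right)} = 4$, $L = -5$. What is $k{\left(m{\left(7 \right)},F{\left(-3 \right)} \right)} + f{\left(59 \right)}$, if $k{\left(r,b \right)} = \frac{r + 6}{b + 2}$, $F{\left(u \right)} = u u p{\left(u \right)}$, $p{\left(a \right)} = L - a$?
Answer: $- \frac{245}{8} \approx -30.625$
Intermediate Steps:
$p{\left(a \right)} = -5 - a$
$F{\left(u \right)} = u^{2} \left(-5 - u\right)$ ($F{\left(u \right)} = u u \left(-5 - u\right) = u^{2} \left(-5 - u\right)$)
$m{\left(J \right)} = 4$
$k{\left(r,b \right)} = \frac{6 + r}{2 + b}$
$k{\left(m{\left(7 \right)},F{\left(-3 \right)} \right)} + f{\left(59 \right)} = \frac{6 + 4}{2 + \left(-3\right)^{2} \left(-5 - -3\right)} - 30 = \frac{1}{2 + 9 \left(-5 + 3\right)} 10 - 30 = \frac{1}{2 + 9 \left(-2\right)} 10 - 30 = \frac{1}{2 - 18} \cdot 10 - 30 = \frac{1}{-16} \cdot 10 - 30 = \left(- \frac{1}{16}\right) 10 - 30 = - \frac{5}{8} - 30 = - \frac{245}{8}$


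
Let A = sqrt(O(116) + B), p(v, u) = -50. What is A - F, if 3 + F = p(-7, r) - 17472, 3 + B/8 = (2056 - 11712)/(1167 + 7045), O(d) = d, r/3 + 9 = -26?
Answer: 17525 + 2*sqrt(87028723)/2053 ≈ 17534.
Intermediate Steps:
r = -105 (r = -27 + 3*(-26) = -27 - 78 = -105)
B = -68584/2053 (B = -24 + 8*((2056 - 11712)/(1167 + 7045)) = -24 + 8*(-9656/8212) = -24 + 8*(-9656*1/8212) = -24 + 8*(-2414/2053) = -24 - 19312/2053 = -68584/2053 ≈ -33.407)
F = -17525 (F = -3 + (-50 - 17472) = -3 - 17522 = -17525)
A = 2*sqrt(87028723)/2053 (A = sqrt(116 - 68584/2053) = sqrt(169564/2053) = 2*sqrt(87028723)/2053 ≈ 9.0881)
A - F = 2*sqrt(87028723)/2053 - 1*(-17525) = 2*sqrt(87028723)/2053 + 17525 = 17525 + 2*sqrt(87028723)/2053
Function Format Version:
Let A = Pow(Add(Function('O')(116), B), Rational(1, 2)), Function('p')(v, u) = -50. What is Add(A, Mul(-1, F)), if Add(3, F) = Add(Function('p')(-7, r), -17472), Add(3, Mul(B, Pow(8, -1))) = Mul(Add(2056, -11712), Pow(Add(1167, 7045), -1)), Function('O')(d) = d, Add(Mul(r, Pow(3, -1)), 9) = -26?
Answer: Add(17525, Mul(Rational(2, 2053), Pow(87028723, Rational(1, 2)))) ≈ 17534.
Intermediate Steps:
r = -105 (r = Add(-27, Mul(3, -26)) = Add(-27, -78) = -105)
B = Rational(-68584, 2053) (B = Add(-24, Mul(8, Mul(Add(2056, -11712), Pow(Add(1167, 7045), -1)))) = Add(-24, Mul(8, Mul(-9656, Pow(8212, -1)))) = Add(-24, Mul(8, Mul(-9656, Rational(1, 8212)))) = Add(-24, Mul(8, Rational(-2414, 2053))) = Add(-24, Rational(-19312, 2053)) = Rational(-68584, 2053) ≈ -33.407)
F = -17525 (F = Add(-3, Add(-50, -17472)) = Add(-3, -17522) = -17525)
A = Mul(Rational(2, 2053), Pow(87028723, Rational(1, 2))) (A = Pow(Add(116, Rational(-68584, 2053)), Rational(1, 2)) = Pow(Rational(169564, 2053), Rational(1, 2)) = Mul(Rational(2, 2053), Pow(87028723, Rational(1, 2))) ≈ 9.0881)
Add(A, Mul(-1, F)) = Add(Mul(Rational(2, 2053), Pow(87028723, Rational(1, 2))), Mul(-1, -17525)) = Add(Mul(Rational(2, 2053), Pow(87028723, Rational(1, 2))), 17525) = Add(17525, Mul(Rational(2, 2053), Pow(87028723, Rational(1, 2))))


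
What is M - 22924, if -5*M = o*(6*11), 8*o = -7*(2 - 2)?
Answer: -22924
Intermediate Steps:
o = 0 (o = (-7*(2 - 2))/8 = (-7*0)/8 = (1/8)*0 = 0)
M = 0 (M = -0*6*11 = -0*66 = -1/5*0 = 0)
M - 22924 = 0 - 22924 = -22924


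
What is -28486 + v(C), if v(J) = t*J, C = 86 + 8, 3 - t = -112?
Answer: -17676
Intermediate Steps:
t = 115 (t = 3 - 1*(-112) = 3 + 112 = 115)
C = 94
v(J) = 115*J
-28486 + v(C) = -28486 + 115*94 = -28486 + 10810 = -17676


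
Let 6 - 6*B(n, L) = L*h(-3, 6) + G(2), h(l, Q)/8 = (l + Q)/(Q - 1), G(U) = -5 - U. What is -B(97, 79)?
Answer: 1831/30 ≈ 61.033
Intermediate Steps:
h(l, Q) = 8*(Q + l)/(-1 + Q) (h(l, Q) = 8*((l + Q)/(Q - 1)) = 8*((Q + l)/(-1 + Q)) = 8*(Q + l)/(-1 + Q))
B(n, L) = 13/6 - 4*L/5 (B(n, L) = 1 - (L*(8*(6 - 3)/(-1 + 6)) + (-5 - 1*2))/6 = 1 - (L*(8*3/5) + (-5 - 2))/6 = 1 - (L*(8*(⅕)*3) - 7)/6 = 1 - (L*(24/5) - 7)/6 = 1 - (24*L/5 - 7)/6 = 1 - (-7 + 24*L/5)/6 = 1 + (7/6 - 4*L/5) = 13/6 - 4*L/5)
-B(97, 79) = -(13/6 - ⅘*79) = -(13/6 - 316/5) = -1*(-1831/30) = 1831/30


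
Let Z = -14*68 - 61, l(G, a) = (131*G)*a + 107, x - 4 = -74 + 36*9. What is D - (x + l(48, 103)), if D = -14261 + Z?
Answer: -663299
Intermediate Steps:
x = 254 (x = 4 + (-74 + 36*9) = 4 + (-74 + 324) = 4 + 250 = 254)
l(G, a) = 107 + 131*G*a (l(G, a) = 131*G*a + 107 = 107 + 131*G*a)
Z = -1013 (Z = -952 - 61 = -1013)
D = -15274 (D = -14261 - 1013 = -15274)
D - (x + l(48, 103)) = -15274 - (254 + (107 + 131*48*103)) = -15274 - (254 + (107 + 647664)) = -15274 - (254 + 647771) = -15274 - 1*648025 = -15274 - 648025 = -663299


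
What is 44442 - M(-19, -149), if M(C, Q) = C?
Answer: 44461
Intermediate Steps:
44442 - M(-19, -149) = 44442 - 1*(-19) = 44442 + 19 = 44461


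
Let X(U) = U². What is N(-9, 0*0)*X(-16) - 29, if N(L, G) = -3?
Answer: -797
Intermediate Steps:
N(-9, 0*0)*X(-16) - 29 = -3*(-16)² - 29 = -3*256 - 29 = -768 - 29 = -797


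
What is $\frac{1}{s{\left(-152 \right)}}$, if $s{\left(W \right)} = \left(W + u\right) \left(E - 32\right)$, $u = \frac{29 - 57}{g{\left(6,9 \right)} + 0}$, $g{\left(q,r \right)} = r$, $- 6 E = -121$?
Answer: $\frac{27}{49558} \approx 0.00054482$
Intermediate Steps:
$E = \frac{121}{6}$ ($E = \left(- \frac{1}{6}\right) \left(-121\right) = \frac{121}{6} \approx 20.167$)
$u = - \frac{28}{9}$ ($u = \frac{29 - 57}{9 + 0} = - \frac{28}{9} \approx -3.1111$)
$s{\left(W \right)} = \frac{994}{27} - \frac{71 W}{6}$ ($s{\left(W \right)} = \left(W - \frac{28}{9}\right) \left(\frac{121}{6} - 32\right) = \left(- \frac{28}{9} + W\right) \left(- \frac{71}{6}\right) = \frac{994}{27} - \frac{71 W}{6}$)
$\frac{1}{s{\left(-152 \right)}} = \frac{1}{\frac{994}{27} - - \frac{5396}{3}} = \frac{1}{\frac{994}{27} + \frac{5396}{3}} = \frac{1}{\frac{49558}{27}} = \frac{27}{49558}$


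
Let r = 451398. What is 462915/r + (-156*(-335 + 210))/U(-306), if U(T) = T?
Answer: -481144945/7673766 ≈ -62.700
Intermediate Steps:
462915/r + (-156*(-335 + 210))/U(-306) = 462915/451398 - 156*(-335 + 210)/(-306) = 462915*(1/451398) - 156*(-125)*(-1/306) = 154305/150466 + 19500*(-1/306) = 154305/150466 - 3250/51 = -481144945/7673766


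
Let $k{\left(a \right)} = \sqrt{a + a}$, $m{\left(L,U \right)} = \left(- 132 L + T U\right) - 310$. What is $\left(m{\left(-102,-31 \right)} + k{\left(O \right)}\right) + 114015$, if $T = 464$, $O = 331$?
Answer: $112785 + \sqrt{662} \approx 1.1281 \cdot 10^{5}$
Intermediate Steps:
$m{\left(L,U \right)} = -310 - 132 L + 464 U$ ($m{\left(L,U \right)} = \left(- 132 L + 464 U\right) - 310 = -310 - 132 L + 464 U$)
$k{\left(a \right)} = \sqrt{2} \sqrt{a}$ ($k{\left(a \right)} = \sqrt{2 a} = \sqrt{2} \sqrt{a}$)
$\left(m{\left(-102,-31 \right)} + k{\left(O \right)}\right) + 114015 = \left(\left(-310 - -13464 + 464 \left(-31\right)\right) + \sqrt{2} \sqrt{331}\right) + 114015 = \left(\left(-310 + 13464 - 14384\right) + \sqrt{662}\right) + 114015 = \left(-1230 + \sqrt{662}\right) + 114015 = 112785 + \sqrt{662}$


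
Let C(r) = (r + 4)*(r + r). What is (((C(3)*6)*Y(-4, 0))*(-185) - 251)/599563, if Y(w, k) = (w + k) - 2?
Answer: 279469/599563 ≈ 0.46612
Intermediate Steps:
Y(w, k) = -2 + k + w (Y(w, k) = (k + w) - 2 = -2 + k + w)
C(r) = 2*r*(4 + r) (C(r) = (4 + r)*(2*r) = 2*r*(4 + r))
(((C(3)*6)*Y(-4, 0))*(-185) - 251)/599563 = ((((2*3*(4 + 3))*6)*(-2 + 0 - 4))*(-185) - 251)/599563 = ((((2*3*7)*6)*(-6))*(-185) - 251)*(1/599563) = (((42*6)*(-6))*(-185) - 251)*(1/599563) = ((252*(-6))*(-185) - 251)*(1/599563) = (-1512*(-185) - 251)*(1/599563) = (279720 - 251)*(1/599563) = 279469*(1/599563) = 279469/599563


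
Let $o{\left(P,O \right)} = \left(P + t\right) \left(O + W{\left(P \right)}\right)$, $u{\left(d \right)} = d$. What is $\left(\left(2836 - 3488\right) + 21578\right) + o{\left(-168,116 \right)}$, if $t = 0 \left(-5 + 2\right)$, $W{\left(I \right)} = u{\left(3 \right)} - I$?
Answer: $-27290$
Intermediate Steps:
$W{\left(I \right)} = 3 - I$
$t = 0$ ($t = 0 \left(-3\right) = 0$)
$o{\left(P,O \right)} = P \left(3 + O - P\right)$ ($o{\left(P,O \right)} = \left(P + 0\right) \left(O - \left(-3 + P\right)\right) = P \left(3 + O - P\right)$)
$\left(\left(2836 - 3488\right) + 21578\right) + o{\left(-168,116 \right)} = \left(\left(2836 - 3488\right) + 21578\right) - 168 \left(3 + 116 - -168\right) = \left(-652 + 21578\right) - 168 \left(3 + 116 + 168\right) = 20926 - 48216 = -27290$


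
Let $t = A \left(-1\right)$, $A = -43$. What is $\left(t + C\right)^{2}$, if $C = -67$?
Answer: $576$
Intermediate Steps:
$t = 43$ ($t = \left(-43\right) \left(-1\right) = 43$)
$\left(t + C\right)^{2} = \left(43 - 67\right)^{2} = \left(-24\right)^{2} = 576$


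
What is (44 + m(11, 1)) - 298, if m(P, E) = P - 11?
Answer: -254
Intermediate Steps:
m(P, E) = -11 + P
(44 + m(11, 1)) - 298 = (44 + (-11 + 11)) - 298 = (44 + 0) - 298 = 44 - 298 = -254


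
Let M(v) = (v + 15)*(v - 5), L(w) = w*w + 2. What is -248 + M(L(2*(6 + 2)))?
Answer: 68821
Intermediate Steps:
L(w) = 2 + w² (L(w) = w² + 2 = 2 + w²)
M(v) = (-5 + v)*(15 + v) (M(v) = (15 + v)*(-5 + v) = (-5 + v)*(15 + v))
-248 + M(L(2*(6 + 2))) = -248 + (-75 + (2 + (2*(6 + 2))²)² + 10*(2 + (2*(6 + 2))²)) = -248 + (-75 + (2 + (2*8)²)² + 10*(2 + (2*8)²)) = -248 + (-75 + (2 + 16²)² + 10*(2 + 16²)) = -248 + (-75 + (2 + 256)² + 10*(2 + 256)) = -248 + (-75 + 258² + 10*258) = -248 + (-75 + 66564 + 2580) = -248 + 69069 = 68821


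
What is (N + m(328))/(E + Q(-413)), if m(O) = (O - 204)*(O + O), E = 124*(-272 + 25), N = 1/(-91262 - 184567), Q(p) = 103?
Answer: -897481367/336787209 ≈ -2.6648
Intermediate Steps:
N = -1/275829 (N = 1/(-275829) = -1/275829 ≈ -3.6254e-6)
E = -30628 (E = 124*(-247) = -30628)
m(O) = 2*O*(-204 + O) (m(O) = (-204 + O)*(2*O) = 2*O*(-204 + O))
(N + m(328))/(E + Q(-413)) = (-1/275829 + 2*328*(-204 + 328))/(-30628 + 103) = (-1/275829 + 2*328*124)/(-30525) = (-1/275829 + 81344)*(-1/30525) = (22437034175/275829)*(-1/30525) = -897481367/336787209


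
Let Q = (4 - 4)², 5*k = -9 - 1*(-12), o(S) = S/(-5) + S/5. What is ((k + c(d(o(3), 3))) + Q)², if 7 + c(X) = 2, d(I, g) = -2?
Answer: 484/25 ≈ 19.360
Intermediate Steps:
o(S) = 0 (o(S) = S*(-⅕) + S*(⅕) = -S/5 + S/5 = 0)
c(X) = -5 (c(X) = -7 + 2 = -5)
k = ⅗ (k = (-9 - 1*(-12))/5 = (-9 + 12)/5 = (⅕)*3 = ⅗ ≈ 0.60000)
Q = 0 (Q = 0² = 0)
((k + c(d(o(3), 3))) + Q)² = ((⅗ - 5) + 0)² = (-22/5 + 0)² = (-22/5)² = 484/25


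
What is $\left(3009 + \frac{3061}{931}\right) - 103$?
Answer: $\frac{2708547}{931} \approx 2909.3$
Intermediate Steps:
$\left(3009 + \frac{3061}{931}\right) - 103 = \frac{2804440}{931} - 103 = \frac{2708547}{931}$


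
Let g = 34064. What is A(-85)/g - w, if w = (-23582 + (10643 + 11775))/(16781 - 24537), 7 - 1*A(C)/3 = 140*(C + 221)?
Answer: -120627585/66050096 ≈ -1.8263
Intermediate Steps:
A(C) = -92799 - 420*C (A(C) = 21 - 420*(C + 221) = 21 - 420*(221 + C) = 21 - 3*(30940 + 140*C) = 21 + (-92820 - 420*C) = -92799 - 420*C)
w = 291/1939 (w = (-23582 + 22418)/(-7756) = -1164*(-1/7756) = 291/1939 ≈ 0.15008)
A(-85)/g - w = (-92799 - 420*(-85))/34064 - 1*291/1939 = (-92799 + 35700)*(1/34064) - 291/1939 = -57099*1/34064 - 291/1939 = -57099/34064 - 291/1939 = -120627585/66050096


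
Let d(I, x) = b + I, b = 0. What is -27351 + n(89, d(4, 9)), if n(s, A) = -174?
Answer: -27525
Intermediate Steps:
d(I, x) = I (d(I, x) = 0 + I = I)
-27351 + n(89, d(4, 9)) = -27351 - 174 = -27525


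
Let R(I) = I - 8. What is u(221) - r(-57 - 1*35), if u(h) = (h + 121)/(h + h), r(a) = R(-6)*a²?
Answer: 26187787/221 ≈ 1.1850e+5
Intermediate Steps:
R(I) = -8 + I
r(a) = -14*a² (r(a) = (-8 - 6)*a² = -14*a²)
u(h) = (121 + h)/(2*h) (u(h) = (121 + h)/((2*h)) = (121 + h)*(1/(2*h)) = (121 + h)/(2*h))
u(221) - r(-57 - 1*35) = (½)*(121 + 221)/221 - (-14)*(-57 - 1*35)² = (½)*(1/221)*342 - (-14)*(-57 - 35)² = 171/221 - (-14)*(-92)² = 171/221 - (-14)*8464 = 171/221 - 1*(-118496) = 171/221 + 118496 = 26187787/221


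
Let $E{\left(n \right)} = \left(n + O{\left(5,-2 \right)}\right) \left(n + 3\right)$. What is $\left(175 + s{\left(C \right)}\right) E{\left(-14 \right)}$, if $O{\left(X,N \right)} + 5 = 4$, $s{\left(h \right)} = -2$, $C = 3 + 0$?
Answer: $28545$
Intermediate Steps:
$C = 3$
$O{\left(X,N \right)} = -1$ ($O{\left(X,N \right)} = -5 + 4 = -1$)
$E{\left(n \right)} = \left(-1 + n\right) \left(3 + n\right)$ ($E{\left(n \right)} = \left(n - 1\right) \left(n + 3\right) = \left(-1 + n\right) \left(3 + n\right)$)
$\left(175 + s{\left(C \right)}\right) E{\left(-14 \right)} = \left(175 - 2\right) \left(-3 + \left(-14\right)^{2} + 2 \left(-14\right)\right) = 173 \left(-3 + 196 - 28\right) = 173 \cdot 165 = 28545$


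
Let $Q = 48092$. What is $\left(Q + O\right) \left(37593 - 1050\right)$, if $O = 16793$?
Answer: $2371092555$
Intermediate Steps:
$\left(Q + O\right) \left(37593 - 1050\right) = \left(48092 + 16793\right) \left(37593 - 1050\right) = 64885 \cdot 36543 = 2371092555$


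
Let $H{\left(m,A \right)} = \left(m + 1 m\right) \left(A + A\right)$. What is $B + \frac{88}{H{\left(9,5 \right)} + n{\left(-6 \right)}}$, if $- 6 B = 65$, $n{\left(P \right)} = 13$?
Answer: $- \frac{12017}{1158} \approx -10.377$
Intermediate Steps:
$H{\left(m,A \right)} = 4 A m$ ($H{\left(m,A \right)} = \left(m + m\right) 2 A = 2 m 2 A = 4 A m$)
$B = - \frac{65}{6}$ ($B = \left(- \frac{1}{6}\right) 65 = - \frac{65}{6} \approx -10.833$)
$B + \frac{88}{H{\left(9,5 \right)} + n{\left(-6 \right)}} = - \frac{65}{6} + \frac{88}{4 \cdot 5 \cdot 9 + 13} = - \frac{65}{6} + \frac{88}{180 + 13} = - \frac{65}{6} + \frac{88}{193} = - \frac{12017}{1158}$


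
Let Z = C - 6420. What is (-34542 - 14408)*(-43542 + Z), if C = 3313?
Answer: 2283468550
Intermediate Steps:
Z = -3107 (Z = 3313 - 6420 = -3107)
(-34542 - 14408)*(-43542 + Z) = (-34542 - 14408)*(-43542 - 3107) = -48950*(-46649) = 2283468550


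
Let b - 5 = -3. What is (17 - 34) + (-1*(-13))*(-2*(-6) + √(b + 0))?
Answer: 139 + 13*√2 ≈ 157.38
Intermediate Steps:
b = 2 (b = 5 - 3 = 2)
(17 - 34) + (-1*(-13))*(-2*(-6) + √(b + 0)) = (17 - 34) + (-1*(-13))*(-2*(-6) + √(2 + 0)) = -17 + 13*(12 + √2) = -17 + (156 + 13*√2) = 139 + 13*√2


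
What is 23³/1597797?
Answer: 12167/1597797 ≈ 0.0076149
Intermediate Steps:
23³/1597797 = 12167*(1/1597797) = 12167/1597797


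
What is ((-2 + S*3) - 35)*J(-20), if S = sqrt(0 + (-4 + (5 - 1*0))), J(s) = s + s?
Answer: 1360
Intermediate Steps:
J(s) = 2*s
S = 1 (S = sqrt(0 + (-4 + (5 + 0))) = sqrt(0 + (-4 + 5)) = sqrt(0 + 1) = sqrt(1) = 1)
((-2 + S*3) - 35)*J(-20) = ((-2 + 1*3) - 35)*(2*(-20)) = ((-2 + 3) - 35)*(-40) = (1 - 35)*(-40) = -34*(-40) = 1360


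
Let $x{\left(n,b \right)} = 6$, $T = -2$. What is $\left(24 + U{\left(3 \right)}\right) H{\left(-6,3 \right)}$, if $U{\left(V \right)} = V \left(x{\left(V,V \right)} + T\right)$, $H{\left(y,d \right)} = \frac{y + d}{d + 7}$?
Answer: $- \frac{54}{5} \approx -10.8$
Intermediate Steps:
$H{\left(y,d \right)} = \frac{d + y}{7 + d}$
$U{\left(V \right)} = 4 V$ ($U{\left(V \right)} = V \left(6 - 2\right) = V 4 = 4 V$)
$\left(24 + U{\left(3 \right)}\right) H{\left(-6,3 \right)} = \left(24 + 4 \cdot 3\right) \frac{3 - 6}{7 + 3} = \left(24 + 12\right) \frac{1}{10} \left(-3\right) = 36 \cdot \frac{1}{10} \left(-3\right) = 36 \left(- \frac{3}{10}\right) = - \frac{54}{5}$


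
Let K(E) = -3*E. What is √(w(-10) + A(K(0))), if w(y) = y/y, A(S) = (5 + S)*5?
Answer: √26 ≈ 5.0990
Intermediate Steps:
A(S) = 25 + 5*S
w(y) = 1
√(w(-10) + A(K(0))) = √(1 + (25 + 5*(-3*0))) = √(1 + (25 + 5*0)) = √(1 + (25 + 0)) = √(1 + 25) = √26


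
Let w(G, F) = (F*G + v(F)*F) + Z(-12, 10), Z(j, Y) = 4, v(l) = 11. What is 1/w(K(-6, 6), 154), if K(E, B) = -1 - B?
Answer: 1/620 ≈ 0.0016129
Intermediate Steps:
w(G, F) = 4 + 11*F + F*G (w(G, F) = (F*G + 11*F) + 4 = (11*F + F*G) + 4 = 4 + 11*F + F*G)
1/w(K(-6, 6), 154) = 1/(4 + 11*154 + 154*(-1 - 1*6)) = 1/(4 + 1694 + 154*(-1 - 6)) = 1/(4 + 1694 + 154*(-7)) = 1/(4 + 1694 - 1078) = 1/620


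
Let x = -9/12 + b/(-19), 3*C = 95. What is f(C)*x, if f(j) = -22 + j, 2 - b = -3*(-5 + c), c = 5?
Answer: -1885/228 ≈ -8.2675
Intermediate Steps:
C = 95/3 (C = (⅓)*95 = 95/3 ≈ 31.667)
b = 2 (b = 2 - (-3)*(-5 + 5) = 2 - (-3)*0 = 2 - 1*0 = 2 + 0 = 2)
x = -65/76 (x = -9/12 + 2/(-19) = -9*1/12 + 2*(-1/19) = -¾ - 2/19 = -65/76 ≈ -0.85526)
f(C)*x = (-22 + 95/3)*(-65/76) = (29/3)*(-65/76) = -1885/228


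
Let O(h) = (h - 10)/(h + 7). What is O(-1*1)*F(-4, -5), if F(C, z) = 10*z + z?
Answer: 605/6 ≈ 100.83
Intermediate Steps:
O(h) = (-10 + h)/(7 + h)
F(C, z) = 11*z
O(-1*1)*F(-4, -5) = ((-10 - 1*1)/(7 - 1*1))*(11*(-5)) = ((-10 - 1)/(7 - 1))*(-55) = (-11/6)*(-55) = ((⅙)*(-11))*(-55) = -11/6*(-55) = 605/6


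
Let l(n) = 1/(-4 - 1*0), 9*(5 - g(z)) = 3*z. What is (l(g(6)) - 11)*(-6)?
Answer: 135/2 ≈ 67.500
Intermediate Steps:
g(z) = 5 - z/3
l(n) = -¼ (l(n) = 1/(-4 + 0) = 1/(-4) = -¼)
(l(g(6)) - 11)*(-6) = (-¼ - 11)*(-6) = -45/4*(-6) = 135/2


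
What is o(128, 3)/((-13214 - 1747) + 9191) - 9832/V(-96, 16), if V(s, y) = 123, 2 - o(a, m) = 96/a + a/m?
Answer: -75634061/946280 ≈ -79.928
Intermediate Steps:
o(a, m) = 2 - 96/a - a/m (o(a, m) = 2 - (96/a + a/m) = 2 + (-96/a - a/m) = 2 - 96/a - a/m)
o(128, 3)/((-13214 - 1747) + 9191) - 9832/V(-96, 16) = (2 - 96/128 - 1*128/3)/((-13214 - 1747) + 9191) - 9832/123 = (2 - 96*1/128 - 1*128*⅓)/(-14961 + 9191) - 9832*1/123 = (2 - ¾ - 128/3)/(-5770) - 9832/123 = -497/12*(-1/5770) - 9832/123 = 497/69240 - 9832/123 = -75634061/946280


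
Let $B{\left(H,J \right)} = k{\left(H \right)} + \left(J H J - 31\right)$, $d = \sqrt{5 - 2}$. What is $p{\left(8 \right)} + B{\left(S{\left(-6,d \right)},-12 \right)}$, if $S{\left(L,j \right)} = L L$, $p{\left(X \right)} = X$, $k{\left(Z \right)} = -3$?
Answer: $5158$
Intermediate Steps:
$d = \sqrt{3} \approx 1.732$
$S{\left(L,j \right)} = L^{2}$
$B{\left(H,J \right)} = -34 + H J^{2}$ ($B{\left(H,J \right)} = -3 + \left(J H J - 31\right) = -3 + \left(H J J - 31\right) = -3 + \left(H J^{2} - 31\right) = -3 + \left(-31 + H J^{2}\right) = -34 + H J^{2}$)
$p{\left(8 \right)} + B{\left(S{\left(-6,d \right)},-12 \right)} = 8 - \left(34 - \left(-6\right)^{2} \left(-12\right)^{2}\right) = 8 + \left(-34 + 36 \cdot 144\right) = 8 + \left(-34 + 5184\right) = 8 + 5150 = 5158$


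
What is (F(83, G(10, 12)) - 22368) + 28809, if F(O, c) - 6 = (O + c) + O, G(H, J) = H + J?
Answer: 6635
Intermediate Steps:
F(O, c) = 6 + c + 2*O (F(O, c) = 6 + ((O + c) + O) = 6 + (c + 2*O) = 6 + c + 2*O)
(F(83, G(10, 12)) - 22368) + 28809 = ((6 + (10 + 12) + 2*83) - 22368) + 28809 = ((6 + 22 + 166) - 22368) + 28809 = (194 - 22368) + 28809 = -22174 + 28809 = 6635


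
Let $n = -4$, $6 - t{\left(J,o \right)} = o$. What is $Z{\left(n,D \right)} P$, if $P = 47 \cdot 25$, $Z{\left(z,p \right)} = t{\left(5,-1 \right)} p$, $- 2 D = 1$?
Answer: $- \frac{8225}{2} \approx -4112.5$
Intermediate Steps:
$D = - \frac{1}{2}$ ($D = \left(- \frac{1}{2}\right) 1 = - \frac{1}{2} \approx -0.5$)
$t{\left(J,o \right)} = 6 - o$
$Z{\left(z,p \right)} = 7 p$ ($Z{\left(z,p \right)} = \left(6 - -1\right) p = \left(6 + 1\right) p = 7 p$)
$P = 1175$
$Z{\left(n,D \right)} P = 7 \left(- \frac{1}{2}\right) 1175 = \left(- \frac{7}{2}\right) 1175 = - \frac{8225}{2}$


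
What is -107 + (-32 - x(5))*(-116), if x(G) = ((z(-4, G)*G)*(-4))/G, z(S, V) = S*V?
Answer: 12885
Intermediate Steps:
x(G) = 16*G (x(G) = (((-4*G)*G)*(-4))/G = (-4*G²*(-4))/G = (16*G²)/G = 16*G)
-107 + (-32 - x(5))*(-116) = -107 + (-32 - 16*5)*(-116) = -107 + (-32 - 1*80)*(-116) = -107 + (-32 - 80)*(-116) = -107 - 112*(-116) = -107 + 12992 = 12885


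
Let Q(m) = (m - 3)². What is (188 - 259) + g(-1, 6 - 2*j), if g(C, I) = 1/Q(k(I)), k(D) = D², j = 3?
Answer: -638/9 ≈ -70.889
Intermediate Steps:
Q(m) = (-3 + m)²
g(C, I) = (-3 + I²)⁻² (g(C, I) = 1/((-3 + I²)²) = (-3 + I²)⁻²)
(188 - 259) + g(-1, 6 - 2*j) = (188 - 259) + (-3 + (6 - 2*3)²)⁻² = -71 + (-3 + (6 - 6)²)⁻² = -71 + (-3 + 0²)⁻² = -71 + (-3 + 0)⁻² = -71 + (-3)⁻² = -71 + ⅑ = -638/9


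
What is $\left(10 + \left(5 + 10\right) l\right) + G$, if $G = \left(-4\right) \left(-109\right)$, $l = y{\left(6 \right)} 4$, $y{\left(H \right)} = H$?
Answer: $806$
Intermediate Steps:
$l = 24$ ($l = 6 \cdot 4 = 24$)
$G = 436$
$\left(10 + \left(5 + 10\right) l\right) + G = \left(10 + \left(5 + 10\right) 24\right) + 436 = \left(10 + 15 \cdot 24\right) + 436 = \left(10 + 360\right) + 436 = 370 + 436 = 806$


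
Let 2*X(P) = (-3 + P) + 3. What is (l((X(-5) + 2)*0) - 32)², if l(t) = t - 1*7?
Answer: 1521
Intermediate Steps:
X(P) = P/2 (X(P) = ((-3 + P) + 3)/2 = P/2)
l(t) = -7 + t (l(t) = t - 7 = -7 + t)
(l((X(-5) + 2)*0) - 32)² = ((-7 + ((½)*(-5) + 2)*0) - 32)² = ((-7 + (-5/2 + 2)*0) - 32)² = ((-7 - ½*0) - 32)² = ((-7 + 0) - 32)² = (-7 - 32)² = (-39)² = 1521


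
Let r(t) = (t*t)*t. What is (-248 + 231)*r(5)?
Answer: -2125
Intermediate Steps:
r(t) = t³ (r(t) = t²*t = t³)
(-248 + 231)*r(5) = (-248 + 231)*5³ = -17*125 = -2125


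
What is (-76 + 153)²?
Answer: 5929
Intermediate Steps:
(-76 + 153)² = 77² = 5929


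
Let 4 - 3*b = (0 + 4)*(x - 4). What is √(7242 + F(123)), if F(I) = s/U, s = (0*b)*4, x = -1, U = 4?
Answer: √7242 ≈ 85.100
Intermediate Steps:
b = 8 (b = 4/3 - (0 + 4)*(-1 - 4)/3 = 4/3 - 4*(-5)/3 = 4/3 - ⅓*(-20) = 4/3 + 20/3 = 8)
s = 0 (s = (0*8)*4 = 0*4 = 0)
F(I) = 0 (F(I) = 0/4 = 0*(¼) = 0)
√(7242 + F(123)) = √(7242 + 0) = √7242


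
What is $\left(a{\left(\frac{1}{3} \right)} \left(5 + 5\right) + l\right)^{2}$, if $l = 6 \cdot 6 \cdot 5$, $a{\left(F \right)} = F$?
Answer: $\frac{302500}{9} \approx 33611.0$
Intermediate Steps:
$l = 180$ ($l = 36 \cdot 5 = 180$)
$\left(a{\left(\frac{1}{3} \right)} \left(5 + 5\right) + l\right)^{2} = \left(\frac{5 + 5}{3} + 180\right)^{2} = \left(\frac{1}{3} \cdot 10 + 180\right)^{2} = \left(\frac{10}{3} + 180\right)^{2} = \left(\frac{550}{3}\right)^{2} = \frac{302500}{9}$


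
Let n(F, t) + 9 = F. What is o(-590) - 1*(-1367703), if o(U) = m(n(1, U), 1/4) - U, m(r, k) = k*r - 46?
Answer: 1368245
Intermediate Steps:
n(F, t) = -9 + F
m(r, k) = -46 + k*r
o(U) = -48 - U (o(U) = (-46 + (-9 + 1)/4) - U = (-46 + (¼)*(-8)) - U = (-46 - 2) - U = -48 - U)
o(-590) - 1*(-1367703) = (-48 - 1*(-590)) - 1*(-1367703) = (-48 + 590) + 1367703 = 542 + 1367703 = 1368245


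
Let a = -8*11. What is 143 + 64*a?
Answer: -5489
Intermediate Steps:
a = -88
143 + 64*a = 143 + 64*(-88) = 143 - 5632 = -5489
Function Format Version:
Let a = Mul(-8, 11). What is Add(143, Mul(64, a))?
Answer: -5489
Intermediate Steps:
a = -88
Add(143, Mul(64, a)) = Add(143, Mul(64, -88)) = Add(143, -5632) = -5489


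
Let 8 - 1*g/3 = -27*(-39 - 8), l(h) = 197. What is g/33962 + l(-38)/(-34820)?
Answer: -69207287/591278420 ≈ -0.11705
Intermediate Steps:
g = -3783 (g = 24 - (-81)*(-39 - 8) = 24 - (-81)*(-47) = 24 - 3*1269 = 24 - 3807 = -3783)
g/33962 + l(-38)/(-34820) = -3783/33962 + 197/(-34820) = -3783*1/33962 + 197*(-1/34820) = -3783/33962 - 197/34820 = -69207287/591278420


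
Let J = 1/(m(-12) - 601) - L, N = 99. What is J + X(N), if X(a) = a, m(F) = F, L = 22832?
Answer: -13935330/613 ≈ -22733.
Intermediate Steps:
J = -13996017/613 (J = 1/(-12 - 601) - 1*22832 = 1/(-613) - 22832 = -1/613 - 22832 = -13996017/613 ≈ -22832.)
J + X(N) = -13996017/613 + 99 = -13935330/613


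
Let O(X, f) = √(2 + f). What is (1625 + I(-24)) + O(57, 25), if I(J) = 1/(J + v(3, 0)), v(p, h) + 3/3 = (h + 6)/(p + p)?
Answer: 38999/24 + 3*√3 ≈ 1630.2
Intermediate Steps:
v(p, h) = -1 + (6 + h)/(2*p) (v(p, h) = -1 + (h + 6)/(p + p) = -1 + (6 + h)/((2*p)) = -1 + (6 + h)*(1/(2*p)) = -1 + (6 + h)/(2*p))
I(J) = 1/J (I(J) = 1/(J + (3 + (½)*0 - 1*3)/3) = 1/(J + (3 + 0 - 3)/3) = 1/(J + (⅓)*0) = 1/(J + 0) = 1/J)
(1625 + I(-24)) + O(57, 25) = (1625 + 1/(-24)) + √(2 + 25) = (1625 - 1/24) + √27 = 38999/24 + 3*√3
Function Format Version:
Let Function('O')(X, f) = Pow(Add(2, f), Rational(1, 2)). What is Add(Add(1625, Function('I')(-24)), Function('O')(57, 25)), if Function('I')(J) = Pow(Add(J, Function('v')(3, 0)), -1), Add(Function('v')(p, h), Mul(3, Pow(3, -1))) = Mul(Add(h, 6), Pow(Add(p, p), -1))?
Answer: Add(Rational(38999, 24), Mul(3, Pow(3, Rational(1, 2)))) ≈ 1630.2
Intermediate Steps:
Function('v')(p, h) = Add(-1, Mul(Rational(1, 2), Pow(p, -1), Add(6, h))) (Function('v')(p, h) = Add(-1, Mul(Add(h, 6), Pow(Add(p, p), -1))) = Add(-1, Mul(Add(6, h), Pow(Mul(2, p), -1))) = Add(-1, Mul(Add(6, h), Mul(Rational(1, 2), Pow(p, -1)))) = Add(-1, Mul(Rational(1, 2), Pow(p, -1), Add(6, h))))
Function('I')(J) = Pow(J, -1) (Function('I')(J) = Pow(Add(J, Mul(Pow(3, -1), Add(3, Mul(Rational(1, 2), 0), Mul(-1, 3)))), -1) = Pow(Add(J, Mul(Rational(1, 3), Add(3, 0, -3))), -1) = Pow(Add(J, Mul(Rational(1, 3), 0)), -1) = Pow(Add(J, 0), -1) = Pow(J, -1))
Add(Add(1625, Function('I')(-24)), Function('O')(57, 25)) = Add(Add(1625, Pow(-24, -1)), Pow(Add(2, 25), Rational(1, 2))) = Add(Add(1625, Rational(-1, 24)), Pow(27, Rational(1, 2))) = Add(Rational(38999, 24), Mul(3, Pow(3, Rational(1, 2))))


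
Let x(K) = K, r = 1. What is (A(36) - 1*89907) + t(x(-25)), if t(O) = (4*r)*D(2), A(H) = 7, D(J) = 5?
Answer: -89880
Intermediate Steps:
t(O) = 20 (t(O) = (4*1)*5 = 4*5 = 20)
(A(36) - 1*89907) + t(x(-25)) = (7 - 1*89907) + 20 = (7 - 89907) + 20 = -89900 + 20 = -89880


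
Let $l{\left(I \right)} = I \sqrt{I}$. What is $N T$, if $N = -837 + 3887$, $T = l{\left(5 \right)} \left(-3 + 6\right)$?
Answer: $45750 \sqrt{5} \approx 1.023 \cdot 10^{5}$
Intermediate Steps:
$l{\left(I \right)} = I^{\frac{3}{2}}$
$T = 15 \sqrt{5}$ ($T = 5^{\frac{3}{2}} \left(-3 + 6\right) = 5 \sqrt{5} \cdot 3 = 15 \sqrt{5} \approx 33.541$)
$N = 3050$
$N T = 3050 \cdot 15 \sqrt{5} = 45750 \sqrt{5}$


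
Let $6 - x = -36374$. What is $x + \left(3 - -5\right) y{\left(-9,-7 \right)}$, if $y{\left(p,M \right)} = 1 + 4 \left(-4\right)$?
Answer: $36260$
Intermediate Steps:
$x = 36380$ ($x = 6 - -36374 = 6 + 36374 = 36380$)
$y{\left(p,M \right)} = -15$ ($y{\left(p,M \right)} = 1 - 16 = -15$)
$x + \left(3 - -5\right) y{\left(-9,-7 \right)} = 36380 + \left(3 - -5\right) \left(-15\right) = 36380 + \left(3 + 5\right) \left(-15\right) = 36380 + 8 \left(-15\right) = 36380 - 120 = 36260$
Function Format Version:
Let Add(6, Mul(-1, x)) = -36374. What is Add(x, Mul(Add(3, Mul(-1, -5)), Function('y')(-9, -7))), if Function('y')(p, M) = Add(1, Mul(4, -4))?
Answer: 36260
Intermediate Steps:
x = 36380 (x = Add(6, Mul(-1, -36374)) = Add(6, 36374) = 36380)
Function('y')(p, M) = -15 (Function('y')(p, M) = Add(1, -16) = -15)
Add(x, Mul(Add(3, Mul(-1, -5)), Function('y')(-9, -7))) = Add(36380, Mul(Add(3, Mul(-1, -5)), -15)) = Add(36380, Mul(Add(3, 5), -15)) = Add(36380, Mul(8, -15)) = Add(36380, -120) = 36260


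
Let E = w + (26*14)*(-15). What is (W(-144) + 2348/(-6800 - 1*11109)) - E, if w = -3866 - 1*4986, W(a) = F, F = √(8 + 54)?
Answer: 256311260/17909 + √62 ≈ 14320.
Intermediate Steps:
F = √62 ≈ 7.8740
W(a) = √62
w = -8852 (w = -3866 - 4986 = -8852)
E = -14312 (E = -8852 + (26*14)*(-15) = -8852 + 364*(-15) = -8852 - 5460 = -14312)
(W(-144) + 2348/(-6800 - 1*11109)) - E = (√62 + 2348/(-6800 - 1*11109)) - 1*(-14312) = (√62 + 2348/(-6800 - 11109)) + 14312 = (√62 + 2348/(-17909)) + 14312 = (√62 + 2348*(-1/17909)) + 14312 = (√62 - 2348/17909) + 14312 = (-2348/17909 + √62) + 14312 = 256311260/17909 + √62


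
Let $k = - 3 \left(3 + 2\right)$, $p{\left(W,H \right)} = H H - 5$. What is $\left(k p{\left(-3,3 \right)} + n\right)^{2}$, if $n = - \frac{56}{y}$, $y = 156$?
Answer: $\frac{5541316}{1521} \approx 3643.2$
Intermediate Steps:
$p{\left(W,H \right)} = -5 + H^{2}$ ($p{\left(W,H \right)} = H^{2} - 5 = -5 + H^{2}$)
$k = -15$ ($k = \left(-3\right) 5 = -15$)
$n = - \frac{14}{39}$ ($n = - \frac{56}{156} = \left(-56\right) \frac{1}{156} = - \frac{14}{39} \approx -0.35897$)
$\left(k p{\left(-3,3 \right)} + n\right)^{2} = \left(- 15 \left(-5 + 3^{2}\right) - \frac{14}{39}\right)^{2} = \left(- 15 \left(-5 + 9\right) - \frac{14}{39}\right)^{2} = \left(\left(-15\right) 4 - \frac{14}{39}\right)^{2} = \left(-60 - \frac{14}{39}\right)^{2} = \left(- \frac{2354}{39}\right)^{2} = \frac{5541316}{1521}$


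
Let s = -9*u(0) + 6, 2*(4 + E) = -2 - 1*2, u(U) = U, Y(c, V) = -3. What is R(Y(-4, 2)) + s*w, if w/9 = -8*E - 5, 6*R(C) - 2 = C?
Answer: 13931/6 ≈ 2321.8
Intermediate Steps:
R(C) = ⅓ + C/6
E = -6 (E = -4 + (-2 - 1*2)/2 = -4 + (-2 - 2)/2 = -4 + (½)*(-4) = -4 - 2 = -6)
s = 6 (s = -9*0 + 6 = 0 + 6 = 6)
w = 387 (w = 9*(-8*(-6) - 5) = 9*(48 - 5) = 9*43 = 387)
R(Y(-4, 2)) + s*w = (⅓ + (⅙)*(-3)) + 6*387 = (⅓ - ½) + 2322 = -⅙ + 2322 = 13931/6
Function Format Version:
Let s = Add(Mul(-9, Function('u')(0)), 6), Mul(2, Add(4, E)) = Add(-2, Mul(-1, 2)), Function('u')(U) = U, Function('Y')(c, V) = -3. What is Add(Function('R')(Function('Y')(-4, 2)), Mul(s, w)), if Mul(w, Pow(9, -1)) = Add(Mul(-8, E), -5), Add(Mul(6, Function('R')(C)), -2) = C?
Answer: Rational(13931, 6) ≈ 2321.8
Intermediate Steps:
Function('R')(C) = Add(Rational(1, 3), Mul(Rational(1, 6), C))
E = -6 (E = Add(-4, Mul(Rational(1, 2), Add(-2, Mul(-1, 2)))) = Add(-4, Mul(Rational(1, 2), Add(-2, -2))) = Add(-4, Mul(Rational(1, 2), -4)) = Add(-4, -2) = -6)
s = 6 (s = Add(Mul(-9, 0), 6) = Add(0, 6) = 6)
w = 387 (w = Mul(9, Add(Mul(-8, -6), -5)) = Mul(9, Add(48, -5)) = Mul(9, 43) = 387)
Add(Function('R')(Function('Y')(-4, 2)), Mul(s, w)) = Add(Add(Rational(1, 3), Mul(Rational(1, 6), -3)), Mul(6, 387)) = Add(Add(Rational(1, 3), Rational(-1, 2)), 2322) = Add(Rational(-1, 6), 2322) = Rational(13931, 6)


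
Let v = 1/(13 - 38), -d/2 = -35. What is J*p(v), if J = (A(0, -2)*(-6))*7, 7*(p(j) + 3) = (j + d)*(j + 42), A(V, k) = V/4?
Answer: 0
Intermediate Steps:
d = 70 (d = -2*(-35) = 70)
A(V, k) = V/4 (A(V, k) = V*(¼) = V/4)
v = -1/25 (v = 1/(-25) = -1/25 ≈ -0.040000)
p(j) = -3 + (42 + j)*(70 + j)/7 (p(j) = -3 + ((j + 70)*(j + 42))/7 = -3 + ((70 + j)*(42 + j))/7 = -3 + ((42 + j)*(70 + j))/7 = -3 + (42 + j)*(70 + j)/7)
J = 0 (J = (((¼)*0)*(-6))*7 = (0*(-6))*7 = 0*7 = 0)
J*p(v) = 0*(417 + 16*(-1/25) + (-1/25)²/7) = 0*(417 - 16/25 + (⅐)*(1/625)) = 0*(417 - 16/25 + 1/4375) = 0*(1821576/4375) = 0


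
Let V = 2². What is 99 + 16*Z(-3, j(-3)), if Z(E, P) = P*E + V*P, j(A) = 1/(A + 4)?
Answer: 115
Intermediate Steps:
V = 4
j(A) = 1/(4 + A)
Z(E, P) = 4*P + E*P (Z(E, P) = P*E + 4*P = E*P + 4*P = 4*P + E*P)
99 + 16*Z(-3, j(-3)) = 99 + 16*((4 - 3)/(4 - 3)) = 99 + 16*(1/1) = 99 + 16*(1*1) = 99 + 16*1 = 99 + 16 = 115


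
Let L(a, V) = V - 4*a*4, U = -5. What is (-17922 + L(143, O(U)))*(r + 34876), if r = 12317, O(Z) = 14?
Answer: -953109828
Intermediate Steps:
L(a, V) = V - 16*a
(-17922 + L(143, O(U)))*(r + 34876) = (-17922 + (14 - 16*143))*(12317 + 34876) = (-17922 + (14 - 2288))*47193 = (-17922 - 2274)*47193 = -20196*47193 = -953109828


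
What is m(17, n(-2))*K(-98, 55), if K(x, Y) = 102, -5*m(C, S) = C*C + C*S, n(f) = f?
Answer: -5202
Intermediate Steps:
m(C, S) = -C²/5 - C*S/5 (m(C, S) = -(C*C + C*S)/5 = -(C² + C*S)/5 = -C²/5 - C*S/5)
m(17, n(-2))*K(-98, 55) = -⅕*17*(17 - 2)*102 = -⅕*17*15*102 = -51*102 = -5202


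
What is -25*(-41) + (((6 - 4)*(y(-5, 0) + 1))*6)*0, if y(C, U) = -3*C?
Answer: 1025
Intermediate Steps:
-25*(-41) + (((6 - 4)*(y(-5, 0) + 1))*6)*0 = -25*(-41) + (((6 - 4)*(-3*(-5) + 1))*6)*0 = 1025 + ((2*(15 + 1))*6)*0 = 1025 + ((2*16)*6)*0 = 1025 + (32*6)*0 = 1025 + 192*0 = 1025 + 0 = 1025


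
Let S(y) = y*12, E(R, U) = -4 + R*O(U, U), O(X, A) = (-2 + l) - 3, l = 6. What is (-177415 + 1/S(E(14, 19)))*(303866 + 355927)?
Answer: -4682286783869/40 ≈ -1.1706e+11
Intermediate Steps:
O(X, A) = 1 (O(X, A) = (-2 + 6) - 3 = 4 - 3 = 1)
E(R, U) = -4 + R (E(R, U) = -4 + R*1 = -4 + R)
S(y) = 12*y
(-177415 + 1/S(E(14, 19)))*(303866 + 355927) = (-177415 + 1/(12*(-4 + 14)))*(303866 + 355927) = (-177415 + 1/(12*10))*659793 = (-177415 + 1/120)*659793 = -21289799/120*659793 = -4682286783869/40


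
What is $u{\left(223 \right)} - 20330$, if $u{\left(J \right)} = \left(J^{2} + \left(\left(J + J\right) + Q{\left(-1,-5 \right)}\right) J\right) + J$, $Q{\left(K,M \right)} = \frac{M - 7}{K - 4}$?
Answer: $\frac{648076}{5} \approx 1.2962 \cdot 10^{5}$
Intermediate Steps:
$Q{\left(K,M \right)} = \frac{-7 + M}{-4 + K}$
$u{\left(J \right)} = J + J^{2} + J \left(\frac{12}{5} + 2 J\right)$ ($u{\left(J \right)} = \left(J^{2} + \left(\left(J + J\right) + \frac{-7 - 5}{-4 - 1}\right) J\right) + J = \left(J^{2} + \left(2 J + \frac{1}{-5} \left(-12\right)\right) J\right) + J = \left(J^{2} + \left(2 J - - \frac{12}{5}\right) J\right) + J = \left(J^{2} + \left(2 J + \frac{12}{5}\right) J\right) + J = \left(J^{2} + \left(\frac{12}{5} + 2 J\right) J\right) + J = \left(J^{2} + J \left(\frac{12}{5} + 2 J\right)\right) + J = J + J^{2} + J \left(\frac{12}{5} + 2 J\right)$)
$u{\left(223 \right)} - 20330 = \frac{1}{5} \cdot 223 \left(17 + 15 \cdot 223\right) - 20330 = \frac{1}{5} \cdot 223 \left(17 + 3345\right) - 20330 = \frac{1}{5} \cdot 223 \cdot 3362 - 20330 = \frac{749726}{5} - 20330 = \frac{648076}{5}$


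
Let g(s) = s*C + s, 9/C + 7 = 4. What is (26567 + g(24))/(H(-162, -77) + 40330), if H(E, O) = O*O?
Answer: 26519/46259 ≈ 0.57327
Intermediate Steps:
C = -3 (C = 9/(-7 + 4) = 9/(-3) = 9*(-⅓) = -3)
g(s) = -2*s (g(s) = s*(-3) + s = -3*s + s = -2*s)
H(E, O) = O²
(26567 + g(24))/(H(-162, -77) + 40330) = (26567 - 2*24)/((-77)² + 40330) = (26567 - 48)/(5929 + 40330) = 26519/46259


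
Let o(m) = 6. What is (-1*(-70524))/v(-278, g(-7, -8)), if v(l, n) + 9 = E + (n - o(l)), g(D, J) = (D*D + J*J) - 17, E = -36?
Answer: 7836/5 ≈ 1567.2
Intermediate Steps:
g(D, J) = -17 + D² + J² (g(D, J) = (D² + J²) - 17 = -17 + D² + J²)
v(l, n) = -51 + n (v(l, n) = -9 + (-36 + (n - 1*6)) = -9 + (-36 + (n - 6)) = -9 + (-36 + (-6 + n)) = -9 + (-42 + n) = -51 + n)
(-1*(-70524))/v(-278, g(-7, -8)) = (-1*(-70524))/(-51 + (-17 + (-7)² + (-8)²)) = 70524/(-51 + (-17 + 49 + 64)) = 70524/(-51 + 96) = 70524/45 = 70524*(1/45) = 7836/5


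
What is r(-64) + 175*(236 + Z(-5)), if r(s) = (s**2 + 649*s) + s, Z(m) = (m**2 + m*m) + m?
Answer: 11671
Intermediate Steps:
Z(m) = m + 2*m**2 (Z(m) = (m**2 + m**2) + m = 2*m**2 + m = m + 2*m**2)
r(s) = s**2 + 650*s
r(-64) + 175*(236 + Z(-5)) = -64*(650 - 64) + 175*(236 - 5*(1 + 2*(-5))) = -64*586 + 175*(236 - 5*(1 - 10)) = -37504 + 175*(236 - 5*(-9)) = -37504 + 175*(236 + 45) = -37504 + 175*281 = -37504 + 49175 = 11671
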